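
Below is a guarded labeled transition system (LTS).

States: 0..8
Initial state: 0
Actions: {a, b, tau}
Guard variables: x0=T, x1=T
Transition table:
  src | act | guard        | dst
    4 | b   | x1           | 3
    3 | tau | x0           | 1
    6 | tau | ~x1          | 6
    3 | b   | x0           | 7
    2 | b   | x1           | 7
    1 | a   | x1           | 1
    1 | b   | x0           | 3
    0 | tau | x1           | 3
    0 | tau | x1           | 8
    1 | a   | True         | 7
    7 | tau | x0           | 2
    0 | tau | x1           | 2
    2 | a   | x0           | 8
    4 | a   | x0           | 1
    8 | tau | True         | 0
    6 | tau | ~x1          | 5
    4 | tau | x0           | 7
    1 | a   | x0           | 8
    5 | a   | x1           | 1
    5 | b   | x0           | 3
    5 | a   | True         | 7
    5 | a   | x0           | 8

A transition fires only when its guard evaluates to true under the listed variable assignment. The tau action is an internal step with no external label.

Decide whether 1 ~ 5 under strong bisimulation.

Answer: BISIMILAR

Analysis:
Refine partition for ~:
  P[0] = {{0,1,2,3,4,5,6,7,8}}
  P[1] = {{0,7,8},{1,2,5},{3},{4},{6}}
  P[2] = {{0},{1,5},{2},{3},{4},{6},{7},{8}}
8 equivalence class(es) (converged in 3)
[1]={1,5}  [5]={1,5}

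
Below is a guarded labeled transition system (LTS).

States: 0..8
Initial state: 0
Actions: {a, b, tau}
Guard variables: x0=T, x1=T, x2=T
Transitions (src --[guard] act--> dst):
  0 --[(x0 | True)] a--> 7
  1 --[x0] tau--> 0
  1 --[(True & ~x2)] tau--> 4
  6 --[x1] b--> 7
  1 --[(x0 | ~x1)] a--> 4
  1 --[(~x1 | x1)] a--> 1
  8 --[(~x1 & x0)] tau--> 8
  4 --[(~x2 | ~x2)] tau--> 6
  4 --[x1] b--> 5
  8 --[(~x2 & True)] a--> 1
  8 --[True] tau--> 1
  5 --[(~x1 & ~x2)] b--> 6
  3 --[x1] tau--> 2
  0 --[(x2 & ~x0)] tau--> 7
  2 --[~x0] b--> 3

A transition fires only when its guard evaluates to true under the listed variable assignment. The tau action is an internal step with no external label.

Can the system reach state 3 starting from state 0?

Guard filter leaves 8 enabled edge(s).
depth 0: {0}
depth 1: {7}  total {0,7}
Reachable = {0,7}

Answer: UNREACHABLE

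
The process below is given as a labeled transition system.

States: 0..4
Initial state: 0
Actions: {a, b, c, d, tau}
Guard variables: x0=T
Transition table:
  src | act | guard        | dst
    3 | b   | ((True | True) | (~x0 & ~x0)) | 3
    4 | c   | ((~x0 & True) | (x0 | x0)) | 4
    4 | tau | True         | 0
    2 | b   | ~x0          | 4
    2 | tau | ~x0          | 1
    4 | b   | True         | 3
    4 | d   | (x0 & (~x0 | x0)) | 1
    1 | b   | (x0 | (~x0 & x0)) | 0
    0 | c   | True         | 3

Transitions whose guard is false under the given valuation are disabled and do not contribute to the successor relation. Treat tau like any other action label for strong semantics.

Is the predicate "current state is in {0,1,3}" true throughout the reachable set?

Answer: INVARIANT HOLDS

Trace:
Allowed set {0,1,3}
R = {0,3}
  0: safe
  3: safe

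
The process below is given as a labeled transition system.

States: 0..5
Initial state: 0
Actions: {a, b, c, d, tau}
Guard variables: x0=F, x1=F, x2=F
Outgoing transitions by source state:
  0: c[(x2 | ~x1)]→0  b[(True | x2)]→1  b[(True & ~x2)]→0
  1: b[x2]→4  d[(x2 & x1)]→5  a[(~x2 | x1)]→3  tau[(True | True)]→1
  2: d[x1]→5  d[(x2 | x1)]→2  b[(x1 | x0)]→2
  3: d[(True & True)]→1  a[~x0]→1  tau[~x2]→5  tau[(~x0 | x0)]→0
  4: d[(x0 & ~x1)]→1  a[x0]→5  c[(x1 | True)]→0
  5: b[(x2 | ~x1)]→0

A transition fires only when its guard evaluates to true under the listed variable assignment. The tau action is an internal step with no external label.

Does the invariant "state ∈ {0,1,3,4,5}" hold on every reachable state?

Answer: INVARIANT HOLDS

Working:
Safe = {0,1,3,4,5}
R = {0,1,3,5}
  0: safe
  1: safe
  3: safe
  5: safe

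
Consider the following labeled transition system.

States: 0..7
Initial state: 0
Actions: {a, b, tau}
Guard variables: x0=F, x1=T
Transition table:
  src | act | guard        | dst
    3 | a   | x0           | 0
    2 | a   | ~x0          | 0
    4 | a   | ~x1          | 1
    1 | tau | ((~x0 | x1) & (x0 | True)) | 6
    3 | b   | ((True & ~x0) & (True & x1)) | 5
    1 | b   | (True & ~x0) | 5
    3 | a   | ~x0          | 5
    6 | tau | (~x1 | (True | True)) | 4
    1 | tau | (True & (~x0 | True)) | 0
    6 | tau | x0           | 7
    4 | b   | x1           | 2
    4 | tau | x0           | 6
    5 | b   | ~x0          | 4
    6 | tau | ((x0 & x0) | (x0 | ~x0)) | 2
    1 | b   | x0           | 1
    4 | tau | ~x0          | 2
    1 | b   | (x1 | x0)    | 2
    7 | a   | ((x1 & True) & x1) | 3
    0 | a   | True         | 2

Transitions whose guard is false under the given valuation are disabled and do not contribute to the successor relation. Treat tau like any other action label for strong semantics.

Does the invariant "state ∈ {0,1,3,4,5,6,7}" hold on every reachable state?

Allowed set {0,1,3,4,5,6,7}
Reachable = {0,2}
  0: ok
  2: ✗ unsafe
reach 2 via a — violates

Answer: INVARIANT VIOLATED at state 2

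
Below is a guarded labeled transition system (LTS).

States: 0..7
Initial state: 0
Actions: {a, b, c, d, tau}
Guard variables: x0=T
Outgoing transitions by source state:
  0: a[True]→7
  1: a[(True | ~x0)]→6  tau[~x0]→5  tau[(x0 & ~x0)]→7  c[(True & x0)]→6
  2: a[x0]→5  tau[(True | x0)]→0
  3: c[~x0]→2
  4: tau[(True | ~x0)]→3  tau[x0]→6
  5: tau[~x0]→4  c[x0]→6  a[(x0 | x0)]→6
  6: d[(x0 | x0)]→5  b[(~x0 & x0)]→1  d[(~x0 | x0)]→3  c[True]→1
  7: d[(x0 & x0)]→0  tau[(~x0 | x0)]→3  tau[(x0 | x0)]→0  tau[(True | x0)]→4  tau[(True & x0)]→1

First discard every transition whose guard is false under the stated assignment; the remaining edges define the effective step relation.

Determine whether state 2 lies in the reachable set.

After dropping false guards: 17 live edges.
L0 = {0}
L1 = {7}  total {0,7}
L2 = {1,3,4}  total {0,1,3,4,7}
L3 = {6}  total {0,1,3,4,6,7}
L4 = {5}  total {0,1,3,4,5,6,7}
Reach set: {0,1,3,4,5,6,7}

Answer: UNREACHABLE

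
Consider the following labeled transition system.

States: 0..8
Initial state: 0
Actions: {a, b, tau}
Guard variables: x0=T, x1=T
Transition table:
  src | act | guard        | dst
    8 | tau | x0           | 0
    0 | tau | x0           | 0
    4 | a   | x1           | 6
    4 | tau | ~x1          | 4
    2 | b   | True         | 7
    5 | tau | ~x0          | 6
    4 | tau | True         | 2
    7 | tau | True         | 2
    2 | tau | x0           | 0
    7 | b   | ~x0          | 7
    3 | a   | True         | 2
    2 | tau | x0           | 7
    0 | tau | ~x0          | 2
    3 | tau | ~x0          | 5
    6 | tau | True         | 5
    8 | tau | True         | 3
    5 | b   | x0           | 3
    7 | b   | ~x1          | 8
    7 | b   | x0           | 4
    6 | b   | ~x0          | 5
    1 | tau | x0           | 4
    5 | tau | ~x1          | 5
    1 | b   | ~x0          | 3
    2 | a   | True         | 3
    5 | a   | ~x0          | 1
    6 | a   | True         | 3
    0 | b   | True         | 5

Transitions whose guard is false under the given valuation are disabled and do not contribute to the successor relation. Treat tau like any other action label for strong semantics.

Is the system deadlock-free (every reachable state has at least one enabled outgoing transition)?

Reachable = {0,2,3,4,5,6,7}
  0: b→5  tau→0  [2 out]
  2: a→3  b→7  tau→0  tau→7  [4 out]
  3: a→2  [1 out]
  4: a→6  tau→2  [2 out]
  5: b→3  [1 out]
  6: a→3  tau→5  [2 out]
  7: b→4  tau→2  [2 out]

Answer: DEADLOCK-FREE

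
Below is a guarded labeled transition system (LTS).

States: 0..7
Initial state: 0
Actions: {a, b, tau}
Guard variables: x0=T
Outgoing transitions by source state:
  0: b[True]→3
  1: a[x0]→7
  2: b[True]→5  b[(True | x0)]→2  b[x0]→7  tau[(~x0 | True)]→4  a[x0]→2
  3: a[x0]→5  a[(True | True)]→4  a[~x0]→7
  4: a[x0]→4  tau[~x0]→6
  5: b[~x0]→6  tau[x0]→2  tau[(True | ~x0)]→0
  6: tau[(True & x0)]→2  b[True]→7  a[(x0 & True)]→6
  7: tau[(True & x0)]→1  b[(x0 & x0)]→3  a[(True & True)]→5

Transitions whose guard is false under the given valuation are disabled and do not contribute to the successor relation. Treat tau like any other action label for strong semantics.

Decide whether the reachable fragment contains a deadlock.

Answer: DEADLOCK-FREE

Analysis:
Reachable = {0,1,2,3,4,5,7}
  0: b→3  [1 out]
  1: a→7  [1 out]
  2: a→2  b→2  b→5  b→7  tau→4  [5 out]
  3: a→4  a→5  [2 out]
  4: a→4  [1 out]
  5: tau→0  tau→2  [2 out]
  7: a→5  b→3  tau→1  [3 out]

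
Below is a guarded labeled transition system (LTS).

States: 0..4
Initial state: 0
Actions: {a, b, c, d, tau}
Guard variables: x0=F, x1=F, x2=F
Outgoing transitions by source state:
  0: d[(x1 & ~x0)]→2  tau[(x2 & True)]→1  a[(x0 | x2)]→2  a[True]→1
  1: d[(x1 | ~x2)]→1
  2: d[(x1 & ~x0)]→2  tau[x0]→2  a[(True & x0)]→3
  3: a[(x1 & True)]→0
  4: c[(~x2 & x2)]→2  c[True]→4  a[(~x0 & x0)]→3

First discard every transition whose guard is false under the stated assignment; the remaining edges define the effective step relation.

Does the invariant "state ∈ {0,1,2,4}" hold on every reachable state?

Answer: INVARIANT HOLDS

Trace:
Allowed set {0,1,2,4}
Reachable = {0,1}
  0: safe
  1: safe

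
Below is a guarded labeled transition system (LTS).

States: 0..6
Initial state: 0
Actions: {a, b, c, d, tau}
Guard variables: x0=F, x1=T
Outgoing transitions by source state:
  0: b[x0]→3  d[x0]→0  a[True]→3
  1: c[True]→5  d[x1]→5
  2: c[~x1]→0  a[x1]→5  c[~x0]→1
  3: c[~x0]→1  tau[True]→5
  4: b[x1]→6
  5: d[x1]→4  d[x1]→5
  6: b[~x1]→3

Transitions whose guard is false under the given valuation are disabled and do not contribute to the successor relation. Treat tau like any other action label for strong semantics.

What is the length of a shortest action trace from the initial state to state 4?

Breadth-first toward 4:
  Layer 0: {0}
  Layer 1: {3}
  Layer 2: {1,5}
  Layer 3: {4}
first hit 4 at d=3 via a·tau·d

Answer: 3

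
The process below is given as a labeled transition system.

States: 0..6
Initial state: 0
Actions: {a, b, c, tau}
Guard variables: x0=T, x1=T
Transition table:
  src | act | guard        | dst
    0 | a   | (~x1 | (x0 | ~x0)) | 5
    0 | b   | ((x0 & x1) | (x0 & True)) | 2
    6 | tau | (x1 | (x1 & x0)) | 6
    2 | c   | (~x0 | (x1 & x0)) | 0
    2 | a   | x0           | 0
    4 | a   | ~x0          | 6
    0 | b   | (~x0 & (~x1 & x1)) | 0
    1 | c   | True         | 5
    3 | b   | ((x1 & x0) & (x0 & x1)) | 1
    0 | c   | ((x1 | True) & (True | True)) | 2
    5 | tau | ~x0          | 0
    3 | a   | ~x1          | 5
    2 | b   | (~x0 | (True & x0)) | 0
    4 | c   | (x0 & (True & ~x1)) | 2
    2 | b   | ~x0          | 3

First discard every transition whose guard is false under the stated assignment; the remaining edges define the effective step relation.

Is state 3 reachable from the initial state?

9 transition(s) survive guard evaluation.
L0 = {0}
L1 = {2,5}  total {0,2,5}
R = {0,2,5}

Answer: UNREACHABLE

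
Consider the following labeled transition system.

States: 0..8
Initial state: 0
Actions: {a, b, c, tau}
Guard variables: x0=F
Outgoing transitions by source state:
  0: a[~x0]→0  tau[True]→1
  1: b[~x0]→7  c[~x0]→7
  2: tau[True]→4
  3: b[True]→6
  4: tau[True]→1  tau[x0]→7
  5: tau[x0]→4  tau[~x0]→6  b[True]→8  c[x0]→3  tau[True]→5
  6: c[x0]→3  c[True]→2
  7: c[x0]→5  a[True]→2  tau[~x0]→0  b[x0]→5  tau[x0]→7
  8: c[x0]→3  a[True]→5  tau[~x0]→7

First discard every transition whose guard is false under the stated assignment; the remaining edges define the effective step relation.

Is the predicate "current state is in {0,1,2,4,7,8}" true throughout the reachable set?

Answer: INVARIANT HOLDS

Analysis:
Safe = {0,1,2,4,7,8}
R = {0,1,2,4,7}
  0: safe
  1: safe
  2: safe
  4: safe
  7: safe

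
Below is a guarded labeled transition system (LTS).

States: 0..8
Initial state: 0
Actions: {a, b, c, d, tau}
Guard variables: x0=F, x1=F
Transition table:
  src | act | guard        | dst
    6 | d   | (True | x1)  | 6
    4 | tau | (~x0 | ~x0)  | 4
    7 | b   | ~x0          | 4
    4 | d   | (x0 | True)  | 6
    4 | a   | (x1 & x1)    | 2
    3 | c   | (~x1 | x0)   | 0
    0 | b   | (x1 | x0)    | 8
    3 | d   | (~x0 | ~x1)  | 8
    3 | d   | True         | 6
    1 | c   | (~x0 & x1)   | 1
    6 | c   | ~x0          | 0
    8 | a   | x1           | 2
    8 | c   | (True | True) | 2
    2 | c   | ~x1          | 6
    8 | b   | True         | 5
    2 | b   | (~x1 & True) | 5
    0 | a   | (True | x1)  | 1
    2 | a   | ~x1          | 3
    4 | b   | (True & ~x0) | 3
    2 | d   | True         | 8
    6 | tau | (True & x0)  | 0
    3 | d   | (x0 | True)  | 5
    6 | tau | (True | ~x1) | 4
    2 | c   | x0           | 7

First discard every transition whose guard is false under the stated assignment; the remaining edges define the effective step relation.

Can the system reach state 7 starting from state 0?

After dropping false guards: 18 live edges.
depth 0: {0}
depth 1: {1}  total {0,1}
Reach set: {0,1}

Answer: UNREACHABLE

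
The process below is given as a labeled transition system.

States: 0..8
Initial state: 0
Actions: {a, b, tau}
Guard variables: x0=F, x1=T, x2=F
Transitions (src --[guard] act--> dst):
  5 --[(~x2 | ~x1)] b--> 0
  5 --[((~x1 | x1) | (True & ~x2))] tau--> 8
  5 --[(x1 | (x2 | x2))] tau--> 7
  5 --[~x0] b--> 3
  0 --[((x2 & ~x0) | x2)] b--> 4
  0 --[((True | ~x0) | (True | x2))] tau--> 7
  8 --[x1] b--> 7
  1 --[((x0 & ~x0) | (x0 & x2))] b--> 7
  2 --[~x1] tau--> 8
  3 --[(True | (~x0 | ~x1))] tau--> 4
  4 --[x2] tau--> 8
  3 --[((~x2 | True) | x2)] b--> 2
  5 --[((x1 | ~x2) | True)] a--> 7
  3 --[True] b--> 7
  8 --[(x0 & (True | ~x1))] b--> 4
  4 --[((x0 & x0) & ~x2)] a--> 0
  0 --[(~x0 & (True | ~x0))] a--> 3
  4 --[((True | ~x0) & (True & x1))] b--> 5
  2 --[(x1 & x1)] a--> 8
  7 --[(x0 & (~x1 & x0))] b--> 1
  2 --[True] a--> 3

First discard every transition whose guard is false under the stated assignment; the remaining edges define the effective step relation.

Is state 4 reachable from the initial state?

Guard filter leaves 14 enabled edge(s).
L0 = {0}
L1 = {3,7}  total {0,3,7}
L2 = {2,4}  total {0,2,3,4,7}
L3 = {5,8}  total {0,2,3,4,5,7,8}
R = {0,2,3,4,5,7,8}
Path to 4: a·tau

Answer: REACHABLE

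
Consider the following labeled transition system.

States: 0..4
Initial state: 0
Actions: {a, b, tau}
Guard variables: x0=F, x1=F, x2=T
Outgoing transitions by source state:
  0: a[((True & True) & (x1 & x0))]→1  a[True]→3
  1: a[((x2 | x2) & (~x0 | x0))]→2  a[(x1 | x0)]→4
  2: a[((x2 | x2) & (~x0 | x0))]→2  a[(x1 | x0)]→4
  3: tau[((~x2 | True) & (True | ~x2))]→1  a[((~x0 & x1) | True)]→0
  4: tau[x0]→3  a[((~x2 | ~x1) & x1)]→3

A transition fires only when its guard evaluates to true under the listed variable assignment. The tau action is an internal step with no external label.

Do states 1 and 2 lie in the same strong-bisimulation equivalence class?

Compute ~ classes (split until stable):
  P[0] = {{0,1,2,3,4}}
  P[1] = {{0,1,2},{3},{4}}
  P[2] = {{0},{1,2},{3},{4}}
Fixed point at round 3; 4 class(es).
1∈{1,2}, 2∈{1,2}

Answer: BISIMILAR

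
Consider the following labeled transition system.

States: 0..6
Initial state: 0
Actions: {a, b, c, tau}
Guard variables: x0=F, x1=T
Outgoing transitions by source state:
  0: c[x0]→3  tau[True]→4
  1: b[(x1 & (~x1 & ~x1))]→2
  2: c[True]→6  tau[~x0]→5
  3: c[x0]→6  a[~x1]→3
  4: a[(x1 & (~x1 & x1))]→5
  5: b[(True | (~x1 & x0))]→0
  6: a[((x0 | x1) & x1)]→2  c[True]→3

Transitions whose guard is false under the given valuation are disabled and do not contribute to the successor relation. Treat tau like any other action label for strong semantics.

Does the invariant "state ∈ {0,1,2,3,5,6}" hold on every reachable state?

Allowed set {0,1,2,3,5,6}
Reach set: {0,4}
  0: ok
  4: VIOLATES
reach 4 via tau — violates

Answer: INVARIANT VIOLATED at state 4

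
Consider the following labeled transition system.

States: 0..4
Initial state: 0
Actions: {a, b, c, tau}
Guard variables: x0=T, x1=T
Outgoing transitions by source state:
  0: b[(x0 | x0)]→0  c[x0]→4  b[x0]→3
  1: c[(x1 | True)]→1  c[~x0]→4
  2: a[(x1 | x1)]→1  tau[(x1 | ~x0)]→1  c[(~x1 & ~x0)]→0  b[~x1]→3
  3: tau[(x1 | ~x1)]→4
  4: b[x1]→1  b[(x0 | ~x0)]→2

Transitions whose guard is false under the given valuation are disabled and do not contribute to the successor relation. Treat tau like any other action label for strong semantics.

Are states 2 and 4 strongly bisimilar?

Bisimulation quotient by refinement:
  π0 = {{0,1,2,3,4}}
  π1 = {{0},{1},{2},{3},{4}}
Fixed point at round 2; 5 class(es).
class of 2: {2}; class of 4: {4}

Answer: NOT BISIMILAR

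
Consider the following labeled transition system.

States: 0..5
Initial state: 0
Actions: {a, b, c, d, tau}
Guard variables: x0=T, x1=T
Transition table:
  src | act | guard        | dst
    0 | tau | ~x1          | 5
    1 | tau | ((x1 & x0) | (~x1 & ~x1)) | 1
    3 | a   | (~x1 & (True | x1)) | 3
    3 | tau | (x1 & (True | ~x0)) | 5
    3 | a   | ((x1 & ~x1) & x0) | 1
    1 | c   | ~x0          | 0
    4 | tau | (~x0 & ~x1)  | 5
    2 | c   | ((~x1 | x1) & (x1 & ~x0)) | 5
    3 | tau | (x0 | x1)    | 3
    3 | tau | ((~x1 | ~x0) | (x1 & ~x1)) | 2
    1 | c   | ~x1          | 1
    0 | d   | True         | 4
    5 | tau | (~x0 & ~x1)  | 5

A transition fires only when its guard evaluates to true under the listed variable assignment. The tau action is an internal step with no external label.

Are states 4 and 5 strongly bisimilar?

Answer: BISIMILAR

Analysis:
Refine partition for ~:
  π0 = {{0,1,2,3,4,5}}
  π1 = {{0},{1,3},{2,4,5}}
  π2 = {{0},{1},{2,4,5},{3}}
stable after 3 split(s): 4 block(s)
[4]={2,4,5}  [5]={2,4,5}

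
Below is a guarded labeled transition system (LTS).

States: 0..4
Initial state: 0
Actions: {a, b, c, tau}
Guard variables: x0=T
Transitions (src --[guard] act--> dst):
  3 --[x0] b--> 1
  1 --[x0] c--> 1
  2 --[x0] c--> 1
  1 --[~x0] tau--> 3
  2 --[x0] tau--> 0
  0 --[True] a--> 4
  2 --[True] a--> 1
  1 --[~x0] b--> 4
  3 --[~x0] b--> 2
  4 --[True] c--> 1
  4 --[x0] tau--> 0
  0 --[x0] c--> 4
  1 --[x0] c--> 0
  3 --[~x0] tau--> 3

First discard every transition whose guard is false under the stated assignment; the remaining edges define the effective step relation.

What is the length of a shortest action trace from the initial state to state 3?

Answer: UNREACHABLE

Working:
Layered search for 3:
  Layer 0: {0}
  Layer 1: {4}
  Layer 2: {1}
3 never appears.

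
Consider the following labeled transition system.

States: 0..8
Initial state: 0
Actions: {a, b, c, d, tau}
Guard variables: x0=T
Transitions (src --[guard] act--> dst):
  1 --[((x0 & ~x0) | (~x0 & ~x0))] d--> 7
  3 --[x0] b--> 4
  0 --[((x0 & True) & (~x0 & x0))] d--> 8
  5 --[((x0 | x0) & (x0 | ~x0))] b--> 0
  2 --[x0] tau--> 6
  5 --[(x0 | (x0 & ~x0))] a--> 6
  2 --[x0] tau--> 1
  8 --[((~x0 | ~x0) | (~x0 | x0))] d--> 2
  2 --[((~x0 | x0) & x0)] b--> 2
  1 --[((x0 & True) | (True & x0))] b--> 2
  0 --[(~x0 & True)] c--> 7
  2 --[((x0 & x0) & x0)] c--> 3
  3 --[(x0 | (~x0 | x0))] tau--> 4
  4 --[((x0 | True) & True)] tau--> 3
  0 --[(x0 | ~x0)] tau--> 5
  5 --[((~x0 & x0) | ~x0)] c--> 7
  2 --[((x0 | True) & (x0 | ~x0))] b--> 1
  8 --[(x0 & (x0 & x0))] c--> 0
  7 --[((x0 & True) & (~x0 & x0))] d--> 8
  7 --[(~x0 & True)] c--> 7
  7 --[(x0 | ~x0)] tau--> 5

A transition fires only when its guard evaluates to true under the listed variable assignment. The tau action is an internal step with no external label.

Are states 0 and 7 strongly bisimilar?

Compute ~ classes (split until stable):
  P[0] = {{0,1,2,3,4,5,6,7,8}}
  P[1] = {{0,4,7},{1},{2},{3},{5},{6},{8}}
  P[2] = {{0,7},{1},{2},{3},{4},{5},{6},{8}}
Fixed point at round 3; 8 class(es).
0∈{0,7}, 7∈{0,7}

Answer: BISIMILAR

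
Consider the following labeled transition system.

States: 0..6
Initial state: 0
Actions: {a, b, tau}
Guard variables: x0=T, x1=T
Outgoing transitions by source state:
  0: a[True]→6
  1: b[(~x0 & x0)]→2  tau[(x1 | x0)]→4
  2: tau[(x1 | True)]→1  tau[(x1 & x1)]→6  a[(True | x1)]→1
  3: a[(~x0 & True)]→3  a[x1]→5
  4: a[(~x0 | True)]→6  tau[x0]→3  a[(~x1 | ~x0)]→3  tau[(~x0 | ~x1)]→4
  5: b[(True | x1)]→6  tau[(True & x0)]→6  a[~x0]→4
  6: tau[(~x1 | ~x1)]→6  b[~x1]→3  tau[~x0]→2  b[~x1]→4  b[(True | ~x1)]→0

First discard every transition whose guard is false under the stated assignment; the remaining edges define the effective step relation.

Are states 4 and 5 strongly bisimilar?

Answer: NOT BISIMILAR

Working:
Compute ~ classes (split until stable):
  round 0: {{0,1,2,3,4,5,6}}
  round 1: {{0,3},{1},{2,4},{5},{6}}
  round 2: {{0},{1},{2},{3},{4},{5},{6}}
Fixed point at round 3; 7 class(es).
4∈{4}, 5∈{5}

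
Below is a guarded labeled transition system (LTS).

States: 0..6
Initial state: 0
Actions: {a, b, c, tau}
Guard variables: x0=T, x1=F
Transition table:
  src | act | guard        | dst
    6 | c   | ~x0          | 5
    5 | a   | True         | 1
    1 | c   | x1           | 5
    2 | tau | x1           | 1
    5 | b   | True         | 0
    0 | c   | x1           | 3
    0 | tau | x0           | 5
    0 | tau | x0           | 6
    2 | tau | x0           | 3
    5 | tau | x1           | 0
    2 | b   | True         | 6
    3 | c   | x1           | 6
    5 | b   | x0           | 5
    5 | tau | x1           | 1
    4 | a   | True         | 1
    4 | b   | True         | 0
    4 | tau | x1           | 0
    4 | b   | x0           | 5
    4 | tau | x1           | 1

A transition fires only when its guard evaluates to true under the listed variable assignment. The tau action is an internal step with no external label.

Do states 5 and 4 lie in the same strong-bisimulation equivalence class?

Answer: BISIMILAR

Trace:
Compute ~ classes (split until stable):
  π0 = {{0,1,2,3,4,5,6}}
  π1 = {{0},{1,3,6},{2},{4,5}}
Fixed point at round 2; 4 class(es).
[5]={4,5}  [4]={4,5}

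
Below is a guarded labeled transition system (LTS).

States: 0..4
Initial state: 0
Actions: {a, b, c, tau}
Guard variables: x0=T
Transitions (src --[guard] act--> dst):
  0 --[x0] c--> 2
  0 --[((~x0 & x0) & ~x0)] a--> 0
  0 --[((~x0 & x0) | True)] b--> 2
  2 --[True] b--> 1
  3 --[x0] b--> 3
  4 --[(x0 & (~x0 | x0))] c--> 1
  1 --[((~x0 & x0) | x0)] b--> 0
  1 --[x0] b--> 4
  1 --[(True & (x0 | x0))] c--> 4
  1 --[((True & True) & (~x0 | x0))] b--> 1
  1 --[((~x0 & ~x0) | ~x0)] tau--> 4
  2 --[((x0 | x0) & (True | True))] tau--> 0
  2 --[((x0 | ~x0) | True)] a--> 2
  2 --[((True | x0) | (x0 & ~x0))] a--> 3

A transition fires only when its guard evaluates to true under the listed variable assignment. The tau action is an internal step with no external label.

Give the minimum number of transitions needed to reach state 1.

Layered search for 1:
  L0 = {0}
  L1 = {2}
  L2 = {1,3}
first hit 1 at d=2 via b·b

Answer: 2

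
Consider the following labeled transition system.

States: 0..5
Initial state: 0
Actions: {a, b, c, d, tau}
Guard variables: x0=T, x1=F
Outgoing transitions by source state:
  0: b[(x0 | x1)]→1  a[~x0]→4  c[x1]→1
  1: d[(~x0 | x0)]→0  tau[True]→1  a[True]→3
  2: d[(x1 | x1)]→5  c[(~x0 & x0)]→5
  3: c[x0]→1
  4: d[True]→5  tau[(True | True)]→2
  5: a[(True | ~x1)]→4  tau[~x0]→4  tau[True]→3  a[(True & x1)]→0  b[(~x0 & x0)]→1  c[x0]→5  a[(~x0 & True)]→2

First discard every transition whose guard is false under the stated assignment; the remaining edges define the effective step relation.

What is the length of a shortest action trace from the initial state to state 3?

Answer: 2

Working:
BFS to 3:
  depth 0: {0}
  depth 1: {1}
  depth 2: {3}
3 enters at depth 2; path b·a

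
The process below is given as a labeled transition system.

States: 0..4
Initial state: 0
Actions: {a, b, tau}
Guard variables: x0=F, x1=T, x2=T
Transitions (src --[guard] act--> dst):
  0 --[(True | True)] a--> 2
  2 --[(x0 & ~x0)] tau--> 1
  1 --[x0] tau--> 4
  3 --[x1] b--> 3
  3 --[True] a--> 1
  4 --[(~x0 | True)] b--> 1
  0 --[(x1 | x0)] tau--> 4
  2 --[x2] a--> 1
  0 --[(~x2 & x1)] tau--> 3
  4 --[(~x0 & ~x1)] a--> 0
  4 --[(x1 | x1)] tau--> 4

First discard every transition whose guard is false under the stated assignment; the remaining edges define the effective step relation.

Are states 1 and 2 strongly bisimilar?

Answer: NOT BISIMILAR

Analysis:
Bisimulation quotient by refinement:
  π0 = {{0,1,2,3,4}}
  π1 = {{0},{1},{2},{3},{4}}
stable after 2 split(s): 5 block(s)
1∈{1}, 2∈{2}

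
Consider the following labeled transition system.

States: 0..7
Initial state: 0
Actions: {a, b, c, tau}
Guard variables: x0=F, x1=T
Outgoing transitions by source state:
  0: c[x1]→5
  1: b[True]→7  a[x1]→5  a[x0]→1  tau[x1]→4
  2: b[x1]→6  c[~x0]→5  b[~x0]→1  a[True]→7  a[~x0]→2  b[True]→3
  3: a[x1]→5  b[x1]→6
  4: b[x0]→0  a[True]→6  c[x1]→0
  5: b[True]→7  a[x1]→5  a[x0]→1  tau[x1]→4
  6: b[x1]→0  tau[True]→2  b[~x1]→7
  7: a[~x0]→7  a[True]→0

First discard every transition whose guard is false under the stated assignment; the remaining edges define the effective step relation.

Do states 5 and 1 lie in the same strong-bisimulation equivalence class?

Refine partition for ~:
  P[0] = {{0,1,2,3,4,5,6,7}}
  P[1] = {{0},{1,5},{2},{3},{4},{6},{7}}
7 equivalence class(es) (converged in 2)
class of 5: {1,5}; class of 1: {1,5}

Answer: BISIMILAR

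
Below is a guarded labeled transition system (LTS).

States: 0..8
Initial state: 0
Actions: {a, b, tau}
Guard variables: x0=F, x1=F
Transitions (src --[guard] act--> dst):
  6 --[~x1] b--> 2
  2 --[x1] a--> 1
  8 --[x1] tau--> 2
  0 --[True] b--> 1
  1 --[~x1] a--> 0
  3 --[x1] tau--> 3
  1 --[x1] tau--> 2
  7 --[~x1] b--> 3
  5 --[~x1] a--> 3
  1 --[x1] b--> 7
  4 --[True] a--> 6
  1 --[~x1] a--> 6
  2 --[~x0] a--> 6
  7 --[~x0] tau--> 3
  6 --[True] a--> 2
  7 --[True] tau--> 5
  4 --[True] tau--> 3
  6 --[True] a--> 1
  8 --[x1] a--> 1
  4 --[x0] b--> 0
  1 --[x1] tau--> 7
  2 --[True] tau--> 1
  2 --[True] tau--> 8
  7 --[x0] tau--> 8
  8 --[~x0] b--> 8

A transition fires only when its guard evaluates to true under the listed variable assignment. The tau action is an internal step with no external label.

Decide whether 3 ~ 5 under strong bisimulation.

Answer: NOT BISIMILAR

Working:
Bisimulation quotient by refinement:
  round 0: {{0,1,2,3,4,5,6,7,8}}
  round 1: {{0,8},{1,5},{2,4},{3},{6},{7}}
  round 2: {{0},{1},{2},{3},{4},{5},{6},{7},{8}}
9 equivalence class(es) (converged in 3)
class of 3: {3}; class of 5: {5}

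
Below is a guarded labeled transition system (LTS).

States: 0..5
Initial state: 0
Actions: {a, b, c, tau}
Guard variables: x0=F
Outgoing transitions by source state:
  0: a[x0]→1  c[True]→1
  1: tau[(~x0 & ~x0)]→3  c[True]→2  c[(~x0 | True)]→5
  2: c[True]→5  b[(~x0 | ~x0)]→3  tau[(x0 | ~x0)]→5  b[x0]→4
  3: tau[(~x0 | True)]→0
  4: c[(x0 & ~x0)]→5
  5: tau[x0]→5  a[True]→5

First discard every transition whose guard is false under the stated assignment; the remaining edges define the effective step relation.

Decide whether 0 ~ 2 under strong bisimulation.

Bisimulation quotient by refinement:
  π0 = {{0,1,2,3,4,5}}
  π1 = {{0},{1},{2},{3},{4},{5}}
stable after 2 split(s): 6 block(s)
[0]={0}  [2]={2}

Answer: NOT BISIMILAR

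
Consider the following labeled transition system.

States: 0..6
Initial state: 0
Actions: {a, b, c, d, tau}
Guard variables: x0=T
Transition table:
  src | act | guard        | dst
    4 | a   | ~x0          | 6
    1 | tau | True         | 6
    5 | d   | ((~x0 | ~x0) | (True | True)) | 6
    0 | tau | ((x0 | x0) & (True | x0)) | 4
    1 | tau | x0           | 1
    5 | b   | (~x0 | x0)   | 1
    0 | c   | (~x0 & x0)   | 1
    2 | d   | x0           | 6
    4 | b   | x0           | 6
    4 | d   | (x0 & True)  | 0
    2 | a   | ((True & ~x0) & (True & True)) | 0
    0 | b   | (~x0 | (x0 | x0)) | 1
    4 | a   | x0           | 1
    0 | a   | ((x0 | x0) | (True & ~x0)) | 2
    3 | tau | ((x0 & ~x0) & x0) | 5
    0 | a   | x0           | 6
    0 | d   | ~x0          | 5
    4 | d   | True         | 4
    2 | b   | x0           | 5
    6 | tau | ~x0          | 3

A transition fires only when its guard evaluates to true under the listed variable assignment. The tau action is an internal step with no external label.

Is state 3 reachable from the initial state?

After dropping false guards: 14 live edges.
depth 0: {0}
depth 1: {1,2,4,6}  cumulative {0,1,2,4,6}
depth 2: {5}  cumulative {0,1,2,4,5,6}
Reach set: {0,1,2,4,5,6}

Answer: UNREACHABLE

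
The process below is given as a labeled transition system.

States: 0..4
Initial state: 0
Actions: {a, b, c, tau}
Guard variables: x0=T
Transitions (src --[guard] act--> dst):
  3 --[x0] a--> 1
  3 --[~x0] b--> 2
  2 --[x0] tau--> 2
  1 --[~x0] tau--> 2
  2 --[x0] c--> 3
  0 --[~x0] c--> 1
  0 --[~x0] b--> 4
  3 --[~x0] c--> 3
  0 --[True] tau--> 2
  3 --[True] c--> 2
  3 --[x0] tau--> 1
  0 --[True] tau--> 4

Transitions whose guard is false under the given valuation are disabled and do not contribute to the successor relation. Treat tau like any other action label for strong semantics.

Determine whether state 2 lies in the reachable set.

Answer: REACHABLE

Trace:
After dropping false guards: 7 live edges.
depth 0: {0}
depth 1: {2,4}  now seen {0,2,4}
depth 2: {3}  now seen {0,2,3,4}
depth 3: {1}  now seen {0,1,2,3,4}
Reachable = {0,1,2,3,4}
trace reaching 2: tau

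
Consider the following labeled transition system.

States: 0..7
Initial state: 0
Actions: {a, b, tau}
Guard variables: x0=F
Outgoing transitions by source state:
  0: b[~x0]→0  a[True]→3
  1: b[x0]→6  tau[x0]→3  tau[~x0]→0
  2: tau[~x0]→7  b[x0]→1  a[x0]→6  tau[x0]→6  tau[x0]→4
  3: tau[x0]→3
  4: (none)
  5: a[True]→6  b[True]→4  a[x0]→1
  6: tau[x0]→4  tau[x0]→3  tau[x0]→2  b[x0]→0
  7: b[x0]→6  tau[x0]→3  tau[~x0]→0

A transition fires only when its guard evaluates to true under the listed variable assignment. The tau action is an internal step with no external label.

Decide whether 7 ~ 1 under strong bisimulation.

Compute ~ classes (split until stable):
  π0 = {{0,1,2,3,4,5,6,7}}
  π1 = {{0,5},{1,2,7},{3,4,6}}
  π2 = {{0},{1,7},{2},{3,4,6},{5}}
Fixed point at round 3; 5 class(es).
[7]={1,7}  [1]={1,7}

Answer: BISIMILAR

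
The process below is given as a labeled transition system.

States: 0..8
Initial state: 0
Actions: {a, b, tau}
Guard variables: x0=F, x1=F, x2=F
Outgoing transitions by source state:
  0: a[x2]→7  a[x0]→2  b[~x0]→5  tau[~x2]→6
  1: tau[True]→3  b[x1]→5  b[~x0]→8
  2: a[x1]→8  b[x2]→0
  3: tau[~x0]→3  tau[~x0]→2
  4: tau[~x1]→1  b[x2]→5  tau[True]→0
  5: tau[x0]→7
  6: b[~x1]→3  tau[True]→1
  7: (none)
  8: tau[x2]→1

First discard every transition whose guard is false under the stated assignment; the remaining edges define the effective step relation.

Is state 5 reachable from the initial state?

Answer: REACHABLE

Analysis:
Guard filter leaves 10 enabled edge(s).
L0 = {0}
L1 = {5,6}  total {0,5,6}
L2 = {1,3}  total {0,1,3,5,6}
L3 = {2,8}  total {0,1,2,3,5,6,8}
Reachable = {0,1,2,3,5,6,8}
trace reaching 5: b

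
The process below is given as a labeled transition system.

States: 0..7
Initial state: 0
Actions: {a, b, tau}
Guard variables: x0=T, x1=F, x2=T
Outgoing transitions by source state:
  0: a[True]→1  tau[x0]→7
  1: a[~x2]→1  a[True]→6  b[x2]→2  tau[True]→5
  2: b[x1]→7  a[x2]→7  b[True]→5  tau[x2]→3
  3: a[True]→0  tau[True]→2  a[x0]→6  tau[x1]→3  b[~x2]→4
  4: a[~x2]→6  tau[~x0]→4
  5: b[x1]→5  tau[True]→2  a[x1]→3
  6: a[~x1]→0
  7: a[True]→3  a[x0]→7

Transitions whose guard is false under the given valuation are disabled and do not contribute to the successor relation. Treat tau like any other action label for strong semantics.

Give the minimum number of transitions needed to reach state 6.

Answer: 2

Trace:
Breadth-first toward 6:
  depth 0: {0}
  depth 1: {1,7}
  depth 2: {2,3,5,6}
6 enters at depth 2; path a·a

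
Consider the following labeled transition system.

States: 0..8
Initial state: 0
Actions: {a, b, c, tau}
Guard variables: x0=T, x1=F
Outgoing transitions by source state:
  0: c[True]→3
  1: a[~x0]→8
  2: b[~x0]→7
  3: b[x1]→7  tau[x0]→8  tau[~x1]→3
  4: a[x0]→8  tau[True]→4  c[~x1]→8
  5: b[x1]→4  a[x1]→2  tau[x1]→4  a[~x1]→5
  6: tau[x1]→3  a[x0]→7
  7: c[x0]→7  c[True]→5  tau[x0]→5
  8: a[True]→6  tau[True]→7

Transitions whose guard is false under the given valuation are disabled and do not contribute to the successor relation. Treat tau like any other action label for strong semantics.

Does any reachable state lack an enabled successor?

Reach set: {0,3,5,6,7,8}
  0: c→3  [1 out]
  3: tau→3  tau→8  [2 out]
  5: a→5  [1 out]
  6: a→7  [1 out]
  7: c→5  c→7  tau→5  [3 out]
  8: a→6  tau→7  [2 out]

Answer: DEADLOCK-FREE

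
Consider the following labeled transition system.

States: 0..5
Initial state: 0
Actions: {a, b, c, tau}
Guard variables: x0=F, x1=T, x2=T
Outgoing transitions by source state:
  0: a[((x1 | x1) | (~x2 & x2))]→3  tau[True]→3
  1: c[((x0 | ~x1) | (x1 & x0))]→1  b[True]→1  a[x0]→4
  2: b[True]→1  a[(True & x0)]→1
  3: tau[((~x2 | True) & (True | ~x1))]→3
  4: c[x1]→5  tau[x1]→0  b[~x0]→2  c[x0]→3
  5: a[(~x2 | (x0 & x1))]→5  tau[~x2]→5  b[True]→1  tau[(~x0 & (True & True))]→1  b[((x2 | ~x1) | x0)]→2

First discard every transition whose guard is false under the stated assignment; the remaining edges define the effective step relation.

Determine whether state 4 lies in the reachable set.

Guard filter leaves 11 enabled edge(s).
Layer 0: {0}
Layer 1: {3}  cumulative {0,3}
R = {0,3}

Answer: UNREACHABLE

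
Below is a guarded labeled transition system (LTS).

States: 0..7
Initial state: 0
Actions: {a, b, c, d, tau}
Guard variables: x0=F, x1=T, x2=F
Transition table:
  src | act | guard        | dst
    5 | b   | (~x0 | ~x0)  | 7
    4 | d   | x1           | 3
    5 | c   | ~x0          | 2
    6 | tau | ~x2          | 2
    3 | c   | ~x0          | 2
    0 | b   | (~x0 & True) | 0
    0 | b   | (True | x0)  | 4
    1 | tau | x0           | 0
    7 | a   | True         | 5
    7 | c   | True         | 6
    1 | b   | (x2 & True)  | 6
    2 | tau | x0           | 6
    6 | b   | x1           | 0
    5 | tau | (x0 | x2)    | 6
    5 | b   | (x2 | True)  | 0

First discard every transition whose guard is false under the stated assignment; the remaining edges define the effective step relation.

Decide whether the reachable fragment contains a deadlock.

R = {0,2,3,4}
  0: b→0  b→4  [2 exit(s)]
  2: ∅  [deadlock]
  3: c→2  [1 exit(s)]
  4: d→3  [1 exit(s)]
witness 2: b·d·c

Answer: DEADLOCK at state 2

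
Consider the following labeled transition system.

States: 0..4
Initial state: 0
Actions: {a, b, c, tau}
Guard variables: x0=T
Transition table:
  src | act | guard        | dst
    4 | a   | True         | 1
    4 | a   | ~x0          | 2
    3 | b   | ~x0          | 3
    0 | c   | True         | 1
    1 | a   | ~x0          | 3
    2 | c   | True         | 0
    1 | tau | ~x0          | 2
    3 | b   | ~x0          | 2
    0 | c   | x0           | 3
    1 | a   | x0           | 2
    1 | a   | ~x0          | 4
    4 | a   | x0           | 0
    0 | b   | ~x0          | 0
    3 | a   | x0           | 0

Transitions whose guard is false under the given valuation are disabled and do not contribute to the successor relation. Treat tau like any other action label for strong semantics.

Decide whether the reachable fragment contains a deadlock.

Answer: DEADLOCK-FREE

Working:
Reachable = {0,1,2,3}
  0: c→1  c→3  [deg 2]
  1: a→2  [deg 1]
  2: c→0  [deg 1]
  3: a→0  [deg 1]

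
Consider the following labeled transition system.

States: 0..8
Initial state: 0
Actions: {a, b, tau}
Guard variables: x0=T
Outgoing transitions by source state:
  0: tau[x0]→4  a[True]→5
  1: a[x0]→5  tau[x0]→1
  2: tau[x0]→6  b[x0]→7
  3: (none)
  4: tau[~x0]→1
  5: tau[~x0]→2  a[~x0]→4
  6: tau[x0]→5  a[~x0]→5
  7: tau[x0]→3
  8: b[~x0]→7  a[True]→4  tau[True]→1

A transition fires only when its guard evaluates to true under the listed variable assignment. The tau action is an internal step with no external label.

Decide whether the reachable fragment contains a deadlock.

R = {0,4,5}
  0: a→5  tau→4  [2 exit(s)]
  4: ∅  [no exit]
  5: ∅  [no exit]
Path to 4: tau

Answer: DEADLOCK at state 4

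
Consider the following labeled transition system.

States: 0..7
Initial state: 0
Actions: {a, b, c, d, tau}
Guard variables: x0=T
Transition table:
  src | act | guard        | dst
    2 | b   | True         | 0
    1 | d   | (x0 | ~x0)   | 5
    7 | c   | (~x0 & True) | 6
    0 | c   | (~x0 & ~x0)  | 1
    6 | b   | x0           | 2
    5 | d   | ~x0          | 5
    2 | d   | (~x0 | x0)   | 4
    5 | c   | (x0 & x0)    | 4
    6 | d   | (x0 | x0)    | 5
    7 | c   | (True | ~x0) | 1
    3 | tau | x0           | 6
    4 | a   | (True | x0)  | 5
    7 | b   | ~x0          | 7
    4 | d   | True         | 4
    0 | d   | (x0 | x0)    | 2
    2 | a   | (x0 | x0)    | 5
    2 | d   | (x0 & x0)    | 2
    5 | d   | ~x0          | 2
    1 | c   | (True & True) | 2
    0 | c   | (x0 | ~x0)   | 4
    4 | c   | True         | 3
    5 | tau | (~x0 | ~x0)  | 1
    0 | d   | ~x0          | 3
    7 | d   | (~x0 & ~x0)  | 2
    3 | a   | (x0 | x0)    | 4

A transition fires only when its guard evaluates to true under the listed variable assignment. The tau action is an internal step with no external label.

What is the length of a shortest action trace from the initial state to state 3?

Breadth-first toward 3:
  Layer 0: {0}
  Layer 1: {2,4}
  Layer 2: {3,5}
3 enters at depth 2; path c·c

Answer: 2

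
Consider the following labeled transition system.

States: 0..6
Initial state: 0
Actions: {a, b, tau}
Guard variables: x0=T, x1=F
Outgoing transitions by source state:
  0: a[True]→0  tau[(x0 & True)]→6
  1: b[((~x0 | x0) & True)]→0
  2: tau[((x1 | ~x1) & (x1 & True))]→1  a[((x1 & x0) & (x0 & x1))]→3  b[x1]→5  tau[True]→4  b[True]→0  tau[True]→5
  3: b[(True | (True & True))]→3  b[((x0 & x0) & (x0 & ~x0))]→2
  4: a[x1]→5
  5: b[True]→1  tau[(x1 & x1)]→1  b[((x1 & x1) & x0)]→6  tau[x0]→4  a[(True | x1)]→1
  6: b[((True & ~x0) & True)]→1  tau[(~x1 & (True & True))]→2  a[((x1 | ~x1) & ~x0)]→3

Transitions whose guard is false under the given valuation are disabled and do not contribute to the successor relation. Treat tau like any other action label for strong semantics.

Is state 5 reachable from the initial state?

Answer: REACHABLE

Trace:
11 transition(s) survive guard evaluation.
Layer 0: {0}
Layer 1: {6}  total {0,6}
Layer 2: {2}  total {0,2,6}
Layer 3: {4,5}  total {0,2,4,5,6}
Layer 4: {1}  total {0,1,2,4,5,6}
R = {0,1,2,4,5,6}
Path to 5: tau·tau·tau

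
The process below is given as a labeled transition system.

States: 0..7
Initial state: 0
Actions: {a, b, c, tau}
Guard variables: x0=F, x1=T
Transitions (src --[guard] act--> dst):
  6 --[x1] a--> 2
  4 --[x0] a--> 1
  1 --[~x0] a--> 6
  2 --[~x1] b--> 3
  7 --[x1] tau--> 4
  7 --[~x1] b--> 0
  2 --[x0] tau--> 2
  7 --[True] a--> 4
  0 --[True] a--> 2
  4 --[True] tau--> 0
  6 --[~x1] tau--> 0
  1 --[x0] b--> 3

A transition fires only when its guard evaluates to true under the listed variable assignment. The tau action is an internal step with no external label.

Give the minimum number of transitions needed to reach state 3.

Answer: UNREACHABLE

Analysis:
Layered search for 3:
  depth 0: {0}
  depth 1: {2}
3 never appears.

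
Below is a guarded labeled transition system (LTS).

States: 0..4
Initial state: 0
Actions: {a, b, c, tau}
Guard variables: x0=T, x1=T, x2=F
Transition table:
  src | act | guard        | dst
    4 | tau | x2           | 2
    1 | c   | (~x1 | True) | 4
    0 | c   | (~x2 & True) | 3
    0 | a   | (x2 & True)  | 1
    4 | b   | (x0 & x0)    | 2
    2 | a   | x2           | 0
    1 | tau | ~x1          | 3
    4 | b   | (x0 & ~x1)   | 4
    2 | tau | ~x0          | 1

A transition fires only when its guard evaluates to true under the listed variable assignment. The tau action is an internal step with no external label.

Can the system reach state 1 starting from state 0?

Guard filter leaves 3 enabled edge(s).
Layer 0: {0}
Layer 1: {3}  now seen {0,3}
R = {0,3}

Answer: UNREACHABLE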